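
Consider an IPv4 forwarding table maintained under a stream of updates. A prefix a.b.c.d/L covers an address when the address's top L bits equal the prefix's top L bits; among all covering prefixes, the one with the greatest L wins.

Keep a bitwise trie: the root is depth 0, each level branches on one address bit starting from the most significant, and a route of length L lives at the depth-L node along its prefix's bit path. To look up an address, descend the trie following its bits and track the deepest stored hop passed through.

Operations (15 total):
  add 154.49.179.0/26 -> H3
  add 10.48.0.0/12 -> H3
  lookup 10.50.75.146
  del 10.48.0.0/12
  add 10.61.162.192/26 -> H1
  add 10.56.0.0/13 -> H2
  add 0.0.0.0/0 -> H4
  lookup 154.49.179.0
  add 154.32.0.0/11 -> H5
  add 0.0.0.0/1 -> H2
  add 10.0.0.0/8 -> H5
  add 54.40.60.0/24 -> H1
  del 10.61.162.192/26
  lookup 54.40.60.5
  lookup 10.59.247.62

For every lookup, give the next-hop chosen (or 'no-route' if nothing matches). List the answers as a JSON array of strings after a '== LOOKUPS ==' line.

Apply in order:
  + 154.49.179.0/26 (H3) depth=26
  + 10.48.0.0/12 (H3) depth=12
  ? 10.50.75.146  path d0:-→d1:-→d2:-→d3:-→d4:-→d5:-→d6:-→d7:-→d8:-→d9:-→d10:-→d11:-→d12:H3  best=H3
  del 10.48.0.0/12 (clear depth 12)
  + 10.61.162.192/26 (H1) depth=26
  + 10.56.0.0/13 (H2) depth=13
  + 0.0.0.0/0 (H4) depth=0
  ? 154.49.179.0  path d0:H4→d1:-→d2:-→d3:-→d4:-→d5:-→d6:-→d7:-→d8:-→d9:-→d10:-→d11:-→d12:-→d13:-→d14:-→d15:-→d16:-→d17:-→d18:-→d19:-→d20:-→d21:-→d22:-→d23:-→d24:-→d25:-→d26:H3  best=H3
  + 154.32.0.0/11 (H5) depth=11
  + 0.0.0.0/1 (H2) depth=1
  + 10.0.0.0/8 (H5) depth=8
  + 54.40.60.0/24 (H1) depth=24
  del 10.61.162.192/26 (clear depth 26)
  ? 54.40.60.5  path d0:H4→d1:H2→d2:-→d3:-→d4:-→d5:-→d6:-→d7:-→d8:-→d9:-→d10:-→d11:-→d12:-→d13:-→d14:-→d15:-→d16:-→d17:-→d18:-→d19:-→d20:-→d21:-→d22:-→d23:-→d24:H1  best=H1
  ? 10.59.247.62  path d0:H4→d1:H2→d2:-→d3:-→d4:-→d5:-→d6:-→d7:-→d8:H5→d9:-→d10:-→d11:-→d12:-→d13:H2  best=H2

== LOOKUPS ==
["H3","H3","H1","H2"]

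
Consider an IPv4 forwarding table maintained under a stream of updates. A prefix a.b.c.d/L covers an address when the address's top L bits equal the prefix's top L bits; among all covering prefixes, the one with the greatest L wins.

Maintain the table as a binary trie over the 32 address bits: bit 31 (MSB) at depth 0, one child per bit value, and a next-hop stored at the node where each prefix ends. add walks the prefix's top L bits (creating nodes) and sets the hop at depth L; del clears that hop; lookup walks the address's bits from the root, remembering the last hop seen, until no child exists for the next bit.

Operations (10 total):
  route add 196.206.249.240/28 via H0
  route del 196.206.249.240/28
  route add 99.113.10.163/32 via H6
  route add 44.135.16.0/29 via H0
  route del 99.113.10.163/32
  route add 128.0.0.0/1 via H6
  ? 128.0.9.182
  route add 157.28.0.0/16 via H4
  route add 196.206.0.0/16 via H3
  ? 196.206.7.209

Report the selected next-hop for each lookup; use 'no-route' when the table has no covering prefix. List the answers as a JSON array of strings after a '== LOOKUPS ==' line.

Trace:
  + 196.206.249.240/28 (H0) depth=28
  - 196.206.249.240/28 clear@28
  + 99.113.10.163/32 (H6) depth=32
  + 44.135.16.0/29 (H0) depth=29
  - 99.113.10.163/32 clear@32
  + 128.0.0.0/1 (H6) depth=1
  Q 128.0.9.182: descend 1 ; hops seen [H6] ; pick H6
  + 157.28.0.0/16 (H4) depth=16
  + 196.206.0.0/16 (H3) depth=16
  Q 196.206.7.209: descend 1100010011001110 ; hops seen [H6,H3] ; pick H3

== LOOKUPS ==
["H6","H3"]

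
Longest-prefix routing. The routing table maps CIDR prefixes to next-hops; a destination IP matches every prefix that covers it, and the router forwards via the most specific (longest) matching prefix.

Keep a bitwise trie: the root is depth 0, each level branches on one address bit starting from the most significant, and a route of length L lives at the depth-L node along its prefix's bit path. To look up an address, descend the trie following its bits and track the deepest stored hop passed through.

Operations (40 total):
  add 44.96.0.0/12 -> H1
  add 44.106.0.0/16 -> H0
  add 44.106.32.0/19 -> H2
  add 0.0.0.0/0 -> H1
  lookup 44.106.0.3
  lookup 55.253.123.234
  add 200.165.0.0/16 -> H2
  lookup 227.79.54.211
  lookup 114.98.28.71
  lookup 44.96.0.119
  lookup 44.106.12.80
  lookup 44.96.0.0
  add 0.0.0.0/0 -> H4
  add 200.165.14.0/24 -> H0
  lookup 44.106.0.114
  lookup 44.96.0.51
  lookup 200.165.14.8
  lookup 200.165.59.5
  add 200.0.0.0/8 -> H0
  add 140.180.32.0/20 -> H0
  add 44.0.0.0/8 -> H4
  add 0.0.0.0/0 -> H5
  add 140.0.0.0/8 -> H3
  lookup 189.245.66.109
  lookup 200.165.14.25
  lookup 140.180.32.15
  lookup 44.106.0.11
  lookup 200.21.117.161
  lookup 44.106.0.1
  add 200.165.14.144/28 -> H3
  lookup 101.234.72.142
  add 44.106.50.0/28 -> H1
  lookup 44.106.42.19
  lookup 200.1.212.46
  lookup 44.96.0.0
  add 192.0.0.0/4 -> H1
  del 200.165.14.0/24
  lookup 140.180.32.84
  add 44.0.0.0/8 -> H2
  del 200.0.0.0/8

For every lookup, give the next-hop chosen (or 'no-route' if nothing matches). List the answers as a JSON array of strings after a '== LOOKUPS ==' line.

Process each operation:
  + 44.96.0.0/12 (H1) depth=12
  + 44.106.0.0/16 (H0) depth=16
  + 44.106.32.0/19 (H2) depth=19
  + 0.0.0.0/0 (H1) depth=0
  ? 44.106.0.3  path d0:H1→d1:-→d2:-→d3:-→d4:-→d5:-→d6:-→d7:-→d8:-→d9:-→d10:-→d11:-→d12:H1→d13:-→d14:-→d15:-→d16:H0→d17:-→d18:-  best=H0
  ? 55.253.123.234  path d0:H1→d1:-→d2:-→d3:-  best=H1
  + 200.165.0.0/16 (H2) depth=16
  ? 227.79.54.211  path d0:H1→d1:-→d2:-  best=H1
  ? 114.98.28.71  path d0:H1→d1:-  best=H1
  ? 44.96.0.119  path d0:H1→d1:-→d2:-→d3:-→d4:-→d5:-→d6:-→d7:-→d8:-→d9:-→d10:-→d11:-→d12:H1  best=H1
  ? 44.106.12.80  path d0:H1→d1:-→d2:-→d3:-→d4:-→d5:-→d6:-→d7:-→d8:-→d9:-→d10:-→d11:-→d12:H1→d13:-→d14:-→d15:-→d16:H0→d17:-→d18:-  best=H0
  ? 44.96.0.0  path d0:H1→d1:-→d2:-→d3:-→d4:-→d5:-→d6:-→d7:-→d8:-→d9:-→d10:-→d11:-→d12:H1  best=H1
  + 0.0.0.0/0 (H4) depth=0
  + 200.165.14.0/24 (H0) depth=24
  ? 44.106.0.114  path d0:H4→d1:-→d2:-→d3:-→d4:-→d5:-→d6:-→d7:-→d8:-→d9:-→d10:-→d11:-→d12:H1→d13:-→d14:-→d15:-→d16:H0→d17:-→d18:-  best=H0
  ? 44.96.0.51  path d0:H4→d1:-→d2:-→d3:-→d4:-→d5:-→d6:-→d7:-→d8:-→d9:-→d10:-→d11:-→d12:H1  best=H1
  ? 200.165.14.8  path d0:H4→d1:-→d2:-→d3:-→d4:-→d5:-→d6:-→d7:-→d8:-→d9:-→d10:-→d11:-→d12:-→d13:-→d14:-→d15:-→d16:H2→d17:-→d18:-→d19:-→d20:-→d21:-→d22:-→d23:-→d24:H0  best=H0
  ? 200.165.59.5  path d0:H4→d1:-→d2:-→d3:-→d4:-→d5:-→d6:-→d7:-→d8:-→d9:-→d10:-→d11:-→d12:-→d13:-→d14:-→d15:-→d16:H2→d17:-→d18:-  best=H2
  + 200.0.0.0/8 (H0) depth=8
  + 140.180.32.0/20 (H0) depth=20
  + 44.0.0.0/8 (H4) depth=8
  + 0.0.0.0/0 (H5) depth=0
  + 140.0.0.0/8 (H3) depth=8
  ? 189.245.66.109  path d0:H5→d1:-→d2:-  best=H5
  ? 200.165.14.25  path d0:H5→d1:-→d2:-→d3:-→d4:-→d5:-→d6:-→d7:-→d8:H0→d9:-→d10:-→d11:-→d12:-→d13:-→d14:-→d15:-→d16:H2→d17:-→d18:-→d19:-→d20:-→d21:-→d22:-→d23:-→d24:H0  best=H0
  ? 140.180.32.15  path d0:H5→d1:-→d2:-→d3:-→d4:-→d5:-→d6:-→d7:-→d8:H3→d9:-→d10:-→d11:-→d12:-→d13:-→d14:-→d15:-→d16:-→d17:-→d18:-→d19:-→d20:H0  best=H0
  ? 44.106.0.11  path d0:H5→d1:-→d2:-→d3:-→d4:-→d5:-→d6:-→d7:-→d8:H4→d9:-→d10:-→d11:-→d12:H1→d13:-→d14:-→d15:-→d16:H0→d17:-→d18:-  best=H0
  ? 200.21.117.161  path d0:H5→d1:-→d2:-→d3:-→d4:-→d5:-→d6:-→d7:-→d8:H0  best=H0
  ? 44.106.0.1  path d0:H5→d1:-→d2:-→d3:-→d4:-→d5:-→d6:-→d7:-→d8:H4→d9:-→d10:-→d11:-→d12:H1→d13:-→d14:-→d15:-→d16:H0→d17:-→d18:-  best=H0
  + 200.165.14.144/28 (H3) depth=28
  ? 101.234.72.142  path d0:H5→d1:-  best=H5
  + 44.106.50.0/28 (H1) depth=28
  ? 44.106.42.19  path d0:H5→d1:-→d2:-→d3:-→d4:-→d5:-→d6:-→d7:-→d8:H4→d9:-→d10:-→d11:-→d12:H1→d13:-→d14:-→d15:-→d16:H0→d17:-→d18:-→d19:H2  best=H2
  ? 200.1.212.46  path d0:H5→d1:-→d2:-→d3:-→d4:-→d5:-→d6:-→d7:-→d8:H0  best=H0
  ? 44.96.0.0  path d0:H5→d1:-→d2:-→d3:-→d4:-→d5:-→d6:-→d7:-→d8:H4→d9:-→d10:-→d11:-→d12:H1  best=H1
  + 192.0.0.0/4 (H1) depth=4
  - 200.165.14.0/24 clear@24
  ? 140.180.32.84  path d0:H5→d1:-→d2:-→d3:-→d4:-→d5:-→d6:-→d7:-→d8:H3→d9:-→d10:-→d11:-→d12:-→d13:-→d14:-→d15:-→d16:-→d17:-→d18:-→d19:-→d20:H0  best=H0
  + 44.0.0.0/8 (H2) depth=8
  - 200.0.0.0/8 clear@8

== LOOKUPS ==
["H0","H1","H1","H1","H1","H0","H1","H0","H1","H0","H2","H5","H0","H0","H0","H0","H0","H5","H2","H0","H1","H0"]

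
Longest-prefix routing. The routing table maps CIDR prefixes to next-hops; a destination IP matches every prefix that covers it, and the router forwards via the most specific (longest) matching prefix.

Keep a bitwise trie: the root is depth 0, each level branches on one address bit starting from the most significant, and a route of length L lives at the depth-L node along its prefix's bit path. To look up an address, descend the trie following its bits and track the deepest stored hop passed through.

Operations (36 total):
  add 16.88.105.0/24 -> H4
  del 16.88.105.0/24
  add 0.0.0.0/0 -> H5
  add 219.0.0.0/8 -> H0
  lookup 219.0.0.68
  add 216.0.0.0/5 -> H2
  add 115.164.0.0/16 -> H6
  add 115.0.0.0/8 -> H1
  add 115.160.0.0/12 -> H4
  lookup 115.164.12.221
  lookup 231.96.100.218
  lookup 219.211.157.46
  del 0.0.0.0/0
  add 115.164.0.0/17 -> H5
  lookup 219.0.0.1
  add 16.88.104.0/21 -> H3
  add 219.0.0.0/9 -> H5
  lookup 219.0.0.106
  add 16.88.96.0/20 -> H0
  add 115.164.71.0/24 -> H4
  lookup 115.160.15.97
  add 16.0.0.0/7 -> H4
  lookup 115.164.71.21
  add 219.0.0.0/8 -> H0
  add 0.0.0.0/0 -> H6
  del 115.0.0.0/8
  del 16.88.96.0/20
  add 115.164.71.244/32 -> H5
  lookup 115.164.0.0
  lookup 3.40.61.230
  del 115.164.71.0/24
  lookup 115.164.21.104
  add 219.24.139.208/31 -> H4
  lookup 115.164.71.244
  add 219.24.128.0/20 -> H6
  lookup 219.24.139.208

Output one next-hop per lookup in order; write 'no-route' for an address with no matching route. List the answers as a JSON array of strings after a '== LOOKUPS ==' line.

Apply in order:
  add 16.88.105.0/24 -> H4 at depth 24
  del 16.88.105.0/24 (clear depth 24)
  add 0.0.0.0/0 -> H5 at depth 0
  add 219.0.0.0/8 -> H0 at depth 8
  ? 219.0.0.68  path d0:H5→d1:-→d2:-→d3:-→d4:-→d5:-→d6:-→d7:-→d8:H0  best=H0
  add 216.0.0.0/5 -> H2 at depth 5
  add 115.164.0.0/16 -> H6 at depth 16
  add 115.0.0.0/8 -> H1 at depth 8
  add 115.160.0.0/12 -> H4 at depth 12
  ? 115.164.12.221  path d0:H5→d1:-→d2:-→d3:-→d4:-→d5:-→d6:-→d7:-→d8:H1→d9:-→d10:-→d11:-→d12:H4→d13:-→d14:-→d15:-→d16:H6  best=H6
  ? 231.96.100.218  path d0:H5→d1:-→d2:-  best=H5
  ? 219.211.157.46  path d0:H5→d1:-→d2:-→d3:-→d4:-→d5:H2→d6:-→d7:-→d8:H0  best=H0
  del 0.0.0.0/0 (clear depth 0)
  add 115.164.0.0/17 -> H5 at depth 17
  ? 219.0.0.1  path d0:-→d1:-→d2:-→d3:-→d4:-→d5:H2→d6:-→d7:-→d8:H0  best=H0
  add 16.88.104.0/21 -> H3 at depth 21
  add 219.0.0.0/9 -> H5 at depth 9
  ? 219.0.0.106  path d0:-→d1:-→d2:-→d3:-→d4:-→d5:H2→d6:-→d7:-→d8:H0→d9:H5  best=H5
  add 16.88.96.0/20 -> H0 at depth 20
  add 115.164.71.0/24 -> H4 at depth 24
  ? 115.160.15.97  path d0:-→d1:-→d2:-→d3:-→d4:-→d5:-→d6:-→d7:-→d8:H1→d9:-→d10:-→d11:-→d12:H4→d13:-  best=H4
  add 16.0.0.0/7 -> H4 at depth 7
  ? 115.164.71.21  path d0:-→d1:-→d2:-→d3:-→d4:-→d5:-→d6:-→d7:-→d8:H1→d9:-→d10:-→d11:-→d12:H4→d13:-→d14:-→d15:-→d16:H6→d17:H5→d18:-→d19:-→d20:-→d21:-→d22:-→d23:-→d24:H4  best=H4
  add 219.0.0.0/8 -> H0 at depth 8
  add 0.0.0.0/0 -> H6 at depth 0
  del 115.0.0.0/8 (clear depth 8)
  del 16.88.96.0/20 (clear depth 20)
  add 115.164.71.244/32 -> H5 at depth 32
  ? 115.164.0.0  path d0:H6→d1:-→d2:-→d3:-→d4:-→d5:-→d6:-→d7:-→d8:-→d9:-→d10:-→d11:-→d12:H4→d13:-→d14:-→d15:-→d16:H6→d17:H5  best=H5
  ? 3.40.61.230  path d0:H6→d1:-→d2:-→d3:-  best=H6
  del 115.164.71.0/24 (clear depth 24)
  ? 115.164.21.104  path d0:H6→d1:-→d2:-→d3:-→d4:-→d5:-→d6:-→d7:-→d8:-→d9:-→d10:-→d11:-→d12:H4→d13:-→d14:-→d15:-→d16:H6→d17:H5  best=H5
  add 219.24.139.208/31 -> H4 at depth 31
  ? 115.164.71.244  path d0:H6→d1:-→d2:-→d3:-→d4:-→d5:-→d6:-→d7:-→d8:-→d9:-→d10:-→d11:-→d12:H4→d13:-→d14:-→d15:-→d16:H6→d17:H5→d18:-→d19:-→d20:-→d21:-→d22:-→d23:-→d24:-→d25:-→d26:-→d27:-→d28:-→d29:-→d30:-→d31:-→d32:H5  best=H5
  add 219.24.128.0/20 -> H6 at depth 20
  ? 219.24.139.208  path d0:H6→d1:-→d2:-→d3:-→d4:-→d5:H2→d6:-→d7:-→d8:H0→d9:H5→d10:-→d11:-→d12:-→d13:-→d14:-→d15:-→d16:-→d17:-→d18:-→d19:-→d20:H6→d21:-→d22:-→d23:-→d24:-→d25:-→d26:-→d27:-→d28:-→d29:-→d30:-→d31:H4  best=H4

== LOOKUPS ==
["H0","H6","H5","H0","H0","H5","H4","H4","H5","H6","H5","H5","H4"]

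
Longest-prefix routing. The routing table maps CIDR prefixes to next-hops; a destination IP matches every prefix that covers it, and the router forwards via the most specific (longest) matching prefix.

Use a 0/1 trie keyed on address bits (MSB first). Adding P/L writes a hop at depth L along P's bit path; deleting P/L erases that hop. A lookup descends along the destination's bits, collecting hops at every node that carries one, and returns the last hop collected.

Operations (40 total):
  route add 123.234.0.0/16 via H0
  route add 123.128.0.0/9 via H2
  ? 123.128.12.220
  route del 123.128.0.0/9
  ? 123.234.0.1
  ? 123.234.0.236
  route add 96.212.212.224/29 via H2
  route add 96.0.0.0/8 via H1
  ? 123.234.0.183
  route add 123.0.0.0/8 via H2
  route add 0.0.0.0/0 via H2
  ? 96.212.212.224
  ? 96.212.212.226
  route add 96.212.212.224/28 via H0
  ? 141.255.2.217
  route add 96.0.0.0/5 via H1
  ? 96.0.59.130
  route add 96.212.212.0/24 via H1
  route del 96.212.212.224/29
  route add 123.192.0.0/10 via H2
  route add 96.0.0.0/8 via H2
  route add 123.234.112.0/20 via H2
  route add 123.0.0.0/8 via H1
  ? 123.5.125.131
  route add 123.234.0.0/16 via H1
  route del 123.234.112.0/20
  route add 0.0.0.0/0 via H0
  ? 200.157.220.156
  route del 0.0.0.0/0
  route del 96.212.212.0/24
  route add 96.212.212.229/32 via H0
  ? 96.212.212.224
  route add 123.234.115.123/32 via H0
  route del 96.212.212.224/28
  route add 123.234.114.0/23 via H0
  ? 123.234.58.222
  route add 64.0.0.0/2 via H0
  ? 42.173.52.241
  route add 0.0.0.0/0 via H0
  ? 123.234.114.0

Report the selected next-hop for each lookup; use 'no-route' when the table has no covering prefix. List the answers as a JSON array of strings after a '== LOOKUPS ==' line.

Process each operation:
  add 123.234.0.0/16 -> H0 at depth 16
  add 123.128.0.0/9 -> H2 at depth 9
  ? 123.128.12.220  path d0:-→d1:-→d2:-→d3:-→d4:-→d5:-→d6:-→d7:-→d8:-→d9:H2  best=H2
  - 123.128.0.0/9 clear@9
  ? 123.234.0.1  path d0:-→d1:-→d2:-→d3:-→d4:-→d5:-→d6:-→d7:-→d8:-→d9:-→d10:-→d11:-→d12:-→d13:-→d14:-→d15:-→d16:H0  best=H0
  ? 123.234.0.236  path d0:-→d1:-→d2:-→d3:-→d4:-→d5:-→d6:-→d7:-→d8:-→d9:-→d10:-→d11:-→d12:-→d13:-→d14:-→d15:-→d16:H0  best=H0
  add 96.212.212.224/29 -> H2 at depth 29
  add 96.0.0.0/8 -> H1 at depth 8
  ? 123.234.0.183  path d0:-→d1:-→d2:-→d3:-→d4:-→d5:-→d6:-→d7:-→d8:-→d9:-→d10:-→d11:-→d12:-→d13:-→d14:-→d15:-→d16:H0  best=H0
  add 123.0.0.0/8 -> H2 at depth 8
  add 0.0.0.0/0 -> H2 at depth 0
  ? 96.212.212.224  path d0:H2→d1:-→d2:-→d3:-→d4:-→d5:-→d6:-→d7:-→d8:H1→d9:-→d10:-→d11:-→d12:-→d13:-→d14:-→d15:-→d16:-→d17:-→d18:-→d19:-→d20:-→d21:-→d22:-→d23:-→d24:-→d25:-→d26:-→d27:-→d28:-→d29:H2  best=H2
  ? 96.212.212.226  path d0:H2→d1:-→d2:-→d3:-→d4:-→d5:-→d6:-→d7:-→d8:H1→d9:-→d10:-→d11:-→d12:-→d13:-→d14:-→d15:-→d16:-→d17:-→d18:-→d19:-→d20:-→d21:-→d22:-→d23:-→d24:-→d25:-→d26:-→d27:-→d28:-→d29:H2  best=H2
  add 96.212.212.224/28 -> H0 at depth 28
  ? 141.255.2.217  path d0:H2  best=H2
  add 96.0.0.0/5 -> H1 at depth 5
  ? 96.0.59.130  path d0:H2→d1:-→d2:-→d3:-→d4:-→d5:H1→d6:-→d7:-→d8:H1  best=H1
  add 96.212.212.0/24 -> H1 at depth 24
  - 96.212.212.224/29 clear@29
  add 123.192.0.0/10 -> H2 at depth 10
  add 96.0.0.0/8 -> H2 at depth 8
  add 123.234.112.0/20 -> H2 at depth 20
  add 123.0.0.0/8 -> H1 at depth 8
  ? 123.5.125.131  path d0:H2→d1:-→d2:-→d3:-→d4:-→d5:-→d6:-→d7:-→d8:H1  best=H1
  add 123.234.0.0/16 -> H1 at depth 16
  - 123.234.112.0/20 clear@20
  add 0.0.0.0/0 -> H0 at depth 0
  ? 200.157.220.156  path d0:H0  best=H0
  - 0.0.0.0/0 clear@0
  - 96.212.212.0/24 clear@24
  add 96.212.212.229/32 -> H0 at depth 32
  ? 96.212.212.224  path d0:-→d1:-→d2:-→d3:-→d4:-→d5:H1→d6:-→d7:-→d8:H2→d9:-→d10:-→d11:-→d12:-→d13:-→d14:-→d15:-→d16:-→d17:-→d18:-→d19:-→d20:-→d21:-→d22:-→d23:-→d24:-→d25:-→d26:-→d27:-→d28:H0→d29:-  best=H0
  add 123.234.115.123/32 -> H0 at depth 32
  - 96.212.212.224/28 clear@28
  add 123.234.114.0/23 -> H0 at depth 23
  ? 123.234.58.222  path d0:-→d1:-→d2:-→d3:-→d4:-→d5:-→d6:-→d7:-→d8:H1→d9:-→d10:H2→d11:-→d12:-→d13:-→d14:-→d15:-→d16:H1→d17:-  best=H1
  add 64.0.0.0/2 -> H0 at depth 2
  ? 42.173.52.241  path d0:-→d1:-  best=no-route
  add 0.0.0.0/0 -> H0 at depth 0
  ? 123.234.114.0  path d0:H0→d1:-→d2:H0→d3:-→d4:-→d5:-→d6:-→d7:-→d8:H1→d9:-→d10:H2→d11:-→d12:-→d13:-→d14:-→d15:-→d16:H1→d17:-→d18:-→d19:-→d20:-→d21:-→d22:-→d23:H0  best=H0

== LOOKUPS ==
["H2","H0","H0","H0","H2","H2","H2","H1","H1","H0","H0","H1","no-route","H0"]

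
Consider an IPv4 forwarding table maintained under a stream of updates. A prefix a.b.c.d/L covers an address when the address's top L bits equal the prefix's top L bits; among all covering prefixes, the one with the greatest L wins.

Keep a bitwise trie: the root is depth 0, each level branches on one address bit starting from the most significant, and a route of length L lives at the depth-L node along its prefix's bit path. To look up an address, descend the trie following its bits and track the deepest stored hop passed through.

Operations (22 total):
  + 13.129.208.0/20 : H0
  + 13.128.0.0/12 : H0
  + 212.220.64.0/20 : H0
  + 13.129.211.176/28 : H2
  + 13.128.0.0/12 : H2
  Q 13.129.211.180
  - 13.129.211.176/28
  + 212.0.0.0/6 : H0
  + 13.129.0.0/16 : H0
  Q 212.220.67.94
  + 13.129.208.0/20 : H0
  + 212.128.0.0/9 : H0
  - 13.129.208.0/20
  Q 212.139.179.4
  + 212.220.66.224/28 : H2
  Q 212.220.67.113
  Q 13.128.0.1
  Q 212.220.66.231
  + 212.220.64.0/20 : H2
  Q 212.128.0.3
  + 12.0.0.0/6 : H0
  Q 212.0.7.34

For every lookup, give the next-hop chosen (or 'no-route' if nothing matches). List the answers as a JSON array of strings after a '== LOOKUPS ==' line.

Process each operation:
  add 13.129.208.0/20 -> H0 at depth 20
  add 13.128.0.0/12 -> H0 at depth 12
  add 212.220.64.0/20 -> H0 at depth 20
  add 13.129.211.176/28 -> H2 at depth 28
  add 13.128.0.0/12 -> H2 at depth 12
  Q 13.129.211.180: descend 0000110110000001110100111011 ; hops seen [H2,H0,H2] ; pick H2
  - 13.129.211.176/28 clear@28
  add 212.0.0.0/6 -> H0 at depth 6
  add 13.129.0.0/16 -> H0 at depth 16
  Q 212.220.67.94: descend 11010100110111000100 ; hops seen [H0,H0] ; pick H0
  add 13.129.208.0/20 -> H0 at depth 20
  add 212.128.0.0/9 -> H0 at depth 9
  - 13.129.208.0/20 clear@20
  Q 212.139.179.4: descend 110101001 ; hops seen [H0,H0] ; pick H0
  add 212.220.66.224/28 -> H2 at depth 28
  Q 212.220.67.113: descend 11010100110111000100001 ; hops seen [H0,H0,H0] ; pick H0
  Q 13.128.0.1: descend 000011011000000 ; hops seen [H2] ; pick H2
  Q 212.220.66.231: descend 1101010011011100010000101110 ; hops seen [H0,H0,H0,H2] ; pick H2
  add 212.220.64.0/20 -> H2 at depth 20
  Q 212.128.0.3: descend 110101001 ; hops seen [H0,H0] ; pick H0
  add 12.0.0.0/6 -> H0 at depth 6
  Q 212.0.7.34: descend 11010100 ; hops seen [H0] ; pick H0

== LOOKUPS ==
["H2","H0","H0","H0","H2","H2","H0","H0"]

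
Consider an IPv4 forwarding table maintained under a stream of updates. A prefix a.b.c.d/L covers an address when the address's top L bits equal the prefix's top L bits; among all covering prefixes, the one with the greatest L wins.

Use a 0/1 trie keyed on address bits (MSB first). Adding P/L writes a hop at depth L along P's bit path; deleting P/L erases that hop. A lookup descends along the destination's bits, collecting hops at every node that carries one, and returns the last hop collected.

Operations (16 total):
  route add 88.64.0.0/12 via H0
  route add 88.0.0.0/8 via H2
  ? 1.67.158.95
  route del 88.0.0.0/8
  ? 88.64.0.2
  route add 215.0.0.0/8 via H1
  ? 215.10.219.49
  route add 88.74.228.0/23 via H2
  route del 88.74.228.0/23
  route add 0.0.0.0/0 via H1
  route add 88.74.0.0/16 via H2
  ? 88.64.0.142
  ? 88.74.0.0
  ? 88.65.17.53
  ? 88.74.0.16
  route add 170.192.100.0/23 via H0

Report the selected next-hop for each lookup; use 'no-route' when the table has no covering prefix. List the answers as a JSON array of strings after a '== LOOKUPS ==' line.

Trace:
  + 88.64.0.0/12 (H0) depth=12
  + 88.0.0.0/8 (H2) depth=8
  ? 1.67.158.95  path d0:-→d1:-  best=no-route
  - 88.0.0.0/8 clear@8
  ? 88.64.0.2  path d0:-→d1:-→d2:-→d3:-→d4:-→d5:-→d6:-→d7:-→d8:-→d9:-→d10:-→d11:-→d12:H0  best=H0
  + 215.0.0.0/8 (H1) depth=8
  ? 215.10.219.49  path d0:-→d1:-→d2:-→d3:-→d4:-→d5:-→d6:-→d7:-→d8:H1  best=H1
  + 88.74.228.0/23 (H2) depth=23
  - 88.74.228.0/23 clear@23
  + 0.0.0.0/0 (H1) depth=0
  + 88.74.0.0/16 (H2) depth=16
  ? 88.64.0.142  path d0:H1→d1:-→d2:-→d3:-→d4:-→d5:-→d6:-→d7:-→d8:-→d9:-→d10:-→d11:-→d12:H0  best=H0
  ? 88.74.0.0  path d0:H1→d1:-→d2:-→d3:-→d4:-→d5:-→d6:-→d7:-→d8:-→d9:-→d10:-→d11:-→d12:H0→d13:-→d14:-→d15:-→d16:H2  best=H2
  ? 88.65.17.53  path d0:H1→d1:-→d2:-→d3:-→d4:-→d5:-→d6:-→d7:-→d8:-→d9:-→d10:-→d11:-→d12:H0  best=H0
  ? 88.74.0.16  path d0:H1→d1:-→d2:-→d3:-→d4:-→d5:-→d6:-→d7:-→d8:-→d9:-→d10:-→d11:-→d12:H0→d13:-→d14:-→d15:-→d16:H2  best=H2
  + 170.192.100.0/23 (H0) depth=23

== LOOKUPS ==
["no-route","H0","H1","H0","H2","H0","H2"]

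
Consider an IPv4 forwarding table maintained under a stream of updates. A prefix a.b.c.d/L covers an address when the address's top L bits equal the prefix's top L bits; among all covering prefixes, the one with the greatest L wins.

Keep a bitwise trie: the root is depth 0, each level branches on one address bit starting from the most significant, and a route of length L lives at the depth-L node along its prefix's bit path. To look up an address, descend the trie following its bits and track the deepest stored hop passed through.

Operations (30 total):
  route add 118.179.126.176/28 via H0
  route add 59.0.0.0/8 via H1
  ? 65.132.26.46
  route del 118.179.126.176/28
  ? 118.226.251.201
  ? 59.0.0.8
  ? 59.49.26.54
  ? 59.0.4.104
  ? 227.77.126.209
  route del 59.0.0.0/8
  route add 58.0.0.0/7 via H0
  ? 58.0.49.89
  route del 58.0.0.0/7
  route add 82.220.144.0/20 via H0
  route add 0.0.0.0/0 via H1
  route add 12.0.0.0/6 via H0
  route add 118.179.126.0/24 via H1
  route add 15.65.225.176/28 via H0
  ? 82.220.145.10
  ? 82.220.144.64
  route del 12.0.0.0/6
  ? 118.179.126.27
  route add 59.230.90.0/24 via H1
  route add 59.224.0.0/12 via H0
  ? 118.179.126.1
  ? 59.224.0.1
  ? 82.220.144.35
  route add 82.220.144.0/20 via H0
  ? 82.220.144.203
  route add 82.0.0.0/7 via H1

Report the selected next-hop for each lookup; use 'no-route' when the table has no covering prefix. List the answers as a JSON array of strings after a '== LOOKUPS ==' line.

Trace:
  add 118.179.126.176/28 -> H0 at depth 28
  add 59.0.0.0/8 -> H1 at depth 8
  ? 65.132.26.46  path d0:-→d1:-→d2:-  best=no-route
  del 118.179.126.176/28 (clear depth 28)
  ? 118.226.251.201  path d0:-→d1:-→d2:-→d3:-→d4:-→d5:-→d6:-→d7:-→d8:-→d9:-  best=no-route
  ? 59.0.0.8  path d0:-→d1:-→d2:-→d3:-→d4:-→d5:-→d6:-→d7:-→d8:H1  best=H1
  ? 59.49.26.54  path d0:-→d1:-→d2:-→d3:-→d4:-→d5:-→d6:-→d7:-→d8:H1  best=H1
  ? 59.0.4.104  path d0:-→d1:-→d2:-→d3:-→d4:-→d5:-→d6:-→d7:-→d8:H1  best=H1
  ? 227.77.126.209  path d0:-  best=no-route
  del 59.0.0.0/8 (clear depth 8)
  add 58.0.0.0/7 -> H0 at depth 7
  ? 58.0.49.89  path d0:-→d1:-→d2:-→d3:-→d4:-→d5:-→d6:-→d7:H0  best=H0
  del 58.0.0.0/7 (clear depth 7)
  add 82.220.144.0/20 -> H0 at depth 20
  add 0.0.0.0/0 -> H1 at depth 0
  add 12.0.0.0/6 -> H0 at depth 6
  add 118.179.126.0/24 -> H1 at depth 24
  add 15.65.225.176/28 -> H0 at depth 28
  ? 82.220.145.10  path d0:H1→d1:-→d2:-→d3:-→d4:-→d5:-→d6:-→d7:-→d8:-→d9:-→d10:-→d11:-→d12:-→d13:-→d14:-→d15:-→d16:-→d17:-→d18:-→d19:-→d20:H0  best=H0
  ? 82.220.144.64  path d0:H1→d1:-→d2:-→d3:-→d4:-→d5:-→d6:-→d7:-→d8:-→d9:-→d10:-→d11:-→d12:-→d13:-→d14:-→d15:-→d16:-→d17:-→d18:-→d19:-→d20:H0  best=H0
  del 12.0.0.0/6 (clear depth 6)
  ? 118.179.126.27  path d0:H1→d1:-→d2:-→d3:-→d4:-→d5:-→d6:-→d7:-→d8:-→d9:-→d10:-→d11:-→d12:-→d13:-→d14:-→d15:-→d16:-→d17:-→d18:-→d19:-→d20:-→d21:-→d22:-→d23:-→d24:H1  best=H1
  add 59.230.90.0/24 -> H1 at depth 24
  add 59.224.0.0/12 -> H0 at depth 12
  ? 118.179.126.1  path d0:H1→d1:-→d2:-→d3:-→d4:-→d5:-→d6:-→d7:-→d8:-→d9:-→d10:-→d11:-→d12:-→d13:-→d14:-→d15:-→d16:-→d17:-→d18:-→d19:-→d20:-→d21:-→d22:-→d23:-→d24:H1  best=H1
  ? 59.224.0.1  path d0:H1→d1:-→d2:-→d3:-→d4:-→d5:-→d6:-→d7:-→d8:-→d9:-→d10:-→d11:-→d12:H0→d13:-  best=H0
  ? 82.220.144.35  path d0:H1→d1:-→d2:-→d3:-→d4:-→d5:-→d6:-→d7:-→d8:-→d9:-→d10:-→d11:-→d12:-→d13:-→d14:-→d15:-→d16:-→d17:-→d18:-→d19:-→d20:H0  best=H0
  add 82.220.144.0/20 -> H0 at depth 20
  ? 82.220.144.203  path d0:H1→d1:-→d2:-→d3:-→d4:-→d5:-→d6:-→d7:-→d8:-→d9:-→d10:-→d11:-→d12:-→d13:-→d14:-→d15:-→d16:-→d17:-→d18:-→d19:-→d20:H0  best=H0
  add 82.0.0.0/7 -> H1 at depth 7

== LOOKUPS ==
["no-route","no-route","H1","H1","H1","no-route","H0","H0","H0","H1","H1","H0","H0","H0"]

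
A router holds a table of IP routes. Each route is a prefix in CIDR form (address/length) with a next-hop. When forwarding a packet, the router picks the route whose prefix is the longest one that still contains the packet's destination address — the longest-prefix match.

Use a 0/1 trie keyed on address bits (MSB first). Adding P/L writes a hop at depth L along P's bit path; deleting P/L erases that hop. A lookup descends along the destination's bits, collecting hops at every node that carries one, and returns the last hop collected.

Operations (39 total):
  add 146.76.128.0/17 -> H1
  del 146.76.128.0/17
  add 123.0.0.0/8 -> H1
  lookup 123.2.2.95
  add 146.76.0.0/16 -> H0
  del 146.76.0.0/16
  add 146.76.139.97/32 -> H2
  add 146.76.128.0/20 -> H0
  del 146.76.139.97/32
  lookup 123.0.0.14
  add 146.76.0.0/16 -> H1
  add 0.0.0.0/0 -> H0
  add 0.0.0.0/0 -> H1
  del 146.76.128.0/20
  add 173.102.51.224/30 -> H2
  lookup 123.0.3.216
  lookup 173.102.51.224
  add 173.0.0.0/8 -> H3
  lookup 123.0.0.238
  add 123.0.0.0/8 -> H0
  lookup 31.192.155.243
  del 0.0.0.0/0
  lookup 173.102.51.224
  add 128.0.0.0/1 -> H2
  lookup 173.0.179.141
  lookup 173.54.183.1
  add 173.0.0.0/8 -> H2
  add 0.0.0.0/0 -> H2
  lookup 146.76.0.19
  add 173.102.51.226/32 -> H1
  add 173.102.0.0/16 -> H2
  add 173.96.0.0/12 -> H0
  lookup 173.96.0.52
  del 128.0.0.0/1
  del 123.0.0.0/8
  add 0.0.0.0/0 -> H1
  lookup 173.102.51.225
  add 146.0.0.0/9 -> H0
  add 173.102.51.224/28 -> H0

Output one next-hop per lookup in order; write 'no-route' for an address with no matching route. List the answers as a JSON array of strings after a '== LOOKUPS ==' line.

Process each operation:
  add 146.76.128.0/17 -> H1 at depth 17
  del 146.76.128.0/17 (clear depth 17)
  add 123.0.0.0/8 -> H1 at depth 8
  Q 123.2.2.95: descend 01111011 ; hops seen [H1] ; pick H1
  add 146.76.0.0/16 -> H0 at depth 16
  del 146.76.0.0/16 (clear depth 16)
  add 146.76.139.97/32 -> H2 at depth 32
  add 146.76.128.0/20 -> H0 at depth 20
  del 146.76.139.97/32 (clear depth 32)
  Q 123.0.0.14: descend 01111011 ; hops seen [H1] ; pick H1
  add 146.76.0.0/16 -> H1 at depth 16
  add 0.0.0.0/0 -> H0 at depth 0
  add 0.0.0.0/0 -> H1 at depth 0
  del 146.76.128.0/20 (clear depth 20)
  add 173.102.51.224/30 -> H2 at depth 30
  Q 123.0.3.216: descend 01111011 ; hops seen [H1,H1] ; pick H1
  Q 173.102.51.224: descend 101011010110011000110011111000 ; hops seen [H1,H2] ; pick H2
  add 173.0.0.0/8 -> H3 at depth 8
  Q 123.0.0.238: descend 01111011 ; hops seen [H1,H1] ; pick H1
  add 123.0.0.0/8 -> H0 at depth 8
  Q 31.192.155.243: descend 0 ; hops seen [H1] ; pick H1
  del 0.0.0.0/0 (clear depth 0)
  Q 173.102.51.224: descend 101011010110011000110011111000 ; hops seen [H3,H2] ; pick H2
  add 128.0.0.0/1 -> H2 at depth 1
  Q 173.0.179.141: descend 101011010 ; hops seen [H2,H3] ; pick H3
  Q 173.54.183.1: descend 101011010 ; hops seen [H2,H3] ; pick H3
  add 173.0.0.0/8 -> H2 at depth 8
  add 0.0.0.0/0 -> H2 at depth 0
  Q 146.76.0.19: descend 1001001001001100 ; hops seen [H2,H2,H1] ; pick H1
  add 173.102.51.226/32 -> H1 at depth 32
  add 173.102.0.0/16 -> H2 at depth 16
  add 173.96.0.0/12 -> H0 at depth 12
  Q 173.96.0.52: descend 1010110101100 ; hops seen [H2,H2,H2,H0] ; pick H0
  del 128.0.0.0/1 (clear depth 1)
  del 123.0.0.0/8 (clear depth 8)
  add 0.0.0.0/0 -> H1 at depth 0
  Q 173.102.51.225: descend 101011010110011000110011111000 ; hops seen [H1,H2,H0,H2,H2] ; pick H2
  add 146.0.0.0/9 -> H0 at depth 9
  add 173.102.51.224/28 -> H0 at depth 28

== LOOKUPS ==
["H1","H1","H1","H2","H1","H1","H2","H3","H3","H1","H0","H2"]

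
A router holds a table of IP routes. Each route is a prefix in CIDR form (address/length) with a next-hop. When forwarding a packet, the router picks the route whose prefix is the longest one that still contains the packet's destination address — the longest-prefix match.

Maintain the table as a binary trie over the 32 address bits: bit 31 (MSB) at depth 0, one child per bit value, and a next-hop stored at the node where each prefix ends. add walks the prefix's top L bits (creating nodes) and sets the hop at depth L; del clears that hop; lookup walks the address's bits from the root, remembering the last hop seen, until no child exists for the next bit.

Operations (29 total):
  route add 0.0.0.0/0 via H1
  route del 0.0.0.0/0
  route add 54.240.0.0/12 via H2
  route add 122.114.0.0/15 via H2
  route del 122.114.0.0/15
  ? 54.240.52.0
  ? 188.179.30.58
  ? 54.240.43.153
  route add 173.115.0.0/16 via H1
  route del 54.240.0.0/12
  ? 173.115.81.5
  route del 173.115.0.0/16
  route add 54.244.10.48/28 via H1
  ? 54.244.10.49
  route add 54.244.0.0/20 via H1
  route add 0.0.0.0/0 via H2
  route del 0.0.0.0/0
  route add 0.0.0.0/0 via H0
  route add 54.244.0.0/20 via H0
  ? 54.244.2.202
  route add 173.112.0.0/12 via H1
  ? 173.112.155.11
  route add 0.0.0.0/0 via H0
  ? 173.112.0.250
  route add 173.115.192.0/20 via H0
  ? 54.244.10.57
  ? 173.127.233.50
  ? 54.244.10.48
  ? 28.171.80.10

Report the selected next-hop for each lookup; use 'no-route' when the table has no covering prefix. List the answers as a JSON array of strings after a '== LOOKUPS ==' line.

Trace:
  + 0.0.0.0/0 (H1) depth=0
  - 0.0.0.0/0 clear@0
  + 54.240.0.0/12 (H2) depth=12
  + 122.114.0.0/15 (H2) depth=15
  - 122.114.0.0/15 clear@15
  ? 54.240.52.0  path d0:-→d1:-→d2:-→d3:-→d4:-→d5:-→d6:-→d7:-→d8:-→d9:-→d10:-→d11:-→d12:H2  best=H2
  ? 188.179.30.58  path d0:-  best=no-route
  ? 54.240.43.153  path d0:-→d1:-→d2:-→d3:-→d4:-→d5:-→d6:-→d7:-→d8:-→d9:-→d10:-→d11:-→d12:H2  best=H2
  + 173.115.0.0/16 (H1) depth=16
  - 54.240.0.0/12 clear@12
  ? 173.115.81.5  path d0:-→d1:-→d2:-→d3:-→d4:-→d5:-→d6:-→d7:-→d8:-→d9:-→d10:-→d11:-→d12:-→d13:-→d14:-→d15:-→d16:H1  best=H1
  - 173.115.0.0/16 clear@16
  + 54.244.10.48/28 (H1) depth=28
  ? 54.244.10.49  path d0:-→d1:-→d2:-→d3:-→d4:-→d5:-→d6:-→d7:-→d8:-→d9:-→d10:-→d11:-→d12:-→d13:-→d14:-→d15:-→d16:-→d17:-→d18:-→d19:-→d20:-→d21:-→d22:-→d23:-→d24:-→d25:-→d26:-→d27:-→d28:H1  best=H1
  + 54.244.0.0/20 (H1) depth=20
  + 0.0.0.0/0 (H2) depth=0
  - 0.0.0.0/0 clear@0
  + 0.0.0.0/0 (H0) depth=0
  + 54.244.0.0/20 (H0) depth=20
  ? 54.244.2.202  path d0:H0→d1:-→d2:-→d3:-→d4:-→d5:-→d6:-→d7:-→d8:-→d9:-→d10:-→d11:-→d12:-→d13:-→d14:-→d15:-→d16:-→d17:-→d18:-→d19:-→d20:H0  best=H0
  + 173.112.0.0/12 (H1) depth=12
  ? 173.112.155.11  path d0:H0→d1:-→d2:-→d3:-→d4:-→d5:-→d6:-→d7:-→d8:-→d9:-→d10:-→d11:-→d12:H1→d13:-→d14:-  best=H1
  + 0.0.0.0/0 (H0) depth=0
  ? 173.112.0.250  path d0:H0→d1:-→d2:-→d3:-→d4:-→d5:-→d6:-→d7:-→d8:-→d9:-→d10:-→d11:-→d12:H1→d13:-→d14:-  best=H1
  + 173.115.192.0/20 (H0) depth=20
  ? 54.244.10.57  path d0:H0→d1:-→d2:-→d3:-→d4:-→d5:-→d6:-→d7:-→d8:-→d9:-→d10:-→d11:-→d12:-→d13:-→d14:-→d15:-→d16:-→d17:-→d18:-→d19:-→d20:H0→d21:-→d22:-→d23:-→d24:-→d25:-→d26:-→d27:-→d28:H1  best=H1
  ? 173.127.233.50  path d0:H0→d1:-→d2:-→d3:-→d4:-→d5:-→d6:-→d7:-→d8:-→d9:-→d10:-→d11:-→d12:H1  best=H1
  ? 54.244.10.48  path d0:H0→d1:-→d2:-→d3:-→d4:-→d5:-→d6:-→d7:-→d8:-→d9:-→d10:-→d11:-→d12:-→d13:-→d14:-→d15:-→d16:-→d17:-→d18:-→d19:-→d20:H0→d21:-→d22:-→d23:-→d24:-→d25:-→d26:-→d27:-→d28:H1  best=H1
  ? 28.171.80.10  path d0:H0→d1:-→d2:-  best=H0

== LOOKUPS ==
["H2","no-route","H2","H1","H1","H0","H1","H1","H1","H1","H1","H0"]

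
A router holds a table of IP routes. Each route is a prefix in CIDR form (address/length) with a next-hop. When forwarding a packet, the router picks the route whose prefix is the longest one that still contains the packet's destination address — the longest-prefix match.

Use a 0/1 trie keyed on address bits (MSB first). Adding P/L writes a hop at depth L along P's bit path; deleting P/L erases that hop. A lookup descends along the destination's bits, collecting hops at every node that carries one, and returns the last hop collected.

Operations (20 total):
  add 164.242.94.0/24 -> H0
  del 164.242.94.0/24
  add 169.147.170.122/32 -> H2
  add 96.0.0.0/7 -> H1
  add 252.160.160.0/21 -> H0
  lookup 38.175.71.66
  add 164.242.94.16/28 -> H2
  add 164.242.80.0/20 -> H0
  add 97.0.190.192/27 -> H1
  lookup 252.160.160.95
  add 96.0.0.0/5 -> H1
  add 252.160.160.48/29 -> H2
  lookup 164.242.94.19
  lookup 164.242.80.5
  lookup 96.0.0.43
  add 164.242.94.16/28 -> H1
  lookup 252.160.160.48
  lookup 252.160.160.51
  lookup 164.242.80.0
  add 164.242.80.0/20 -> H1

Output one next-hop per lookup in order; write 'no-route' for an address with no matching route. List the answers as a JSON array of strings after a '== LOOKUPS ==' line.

Apply in order:
  add 164.242.94.0/24 -> H0 at depth 24
  del 164.242.94.0/24 (clear depth 24)
  add 169.147.170.122/32 -> H2 at depth 32
  add 96.0.0.0/7 -> H1 at depth 7
  add 252.160.160.0/21 -> H0 at depth 21
  lookup 38.175.71.66: bits 0 walk d0:-→d1:- -> no-route
  add 164.242.94.16/28 -> H2 at depth 28
  add 164.242.80.0/20 -> H0 at depth 20
  add 97.0.190.192/27 -> H1 at depth 27
  lookup 252.160.160.95: bits 111111001010000010100 walk d0:-→d1:-→d2:-→d3:-→d4:-→d5:-→d6:-→d7:-→d8:-→d9:-→d10:-→d11:-→d12:-→d13:-→d14:-→d15:-→d16:-→d17:-→d18:-→d19:-→d20:-→d21:H0 -> H0
  add 96.0.0.0/5 -> H1 at depth 5
  add 252.160.160.48/29 -> H2 at depth 29
  lookup 164.242.94.19: bits 1010010011110010010111100001 walk d0:-→d1:-→d2:-→d3:-→d4:-→d5:-→d6:-→d7:-→d8:-→d9:-→d10:-→d11:-→d12:-→d13:-→d14:-→d15:-→d16:-→d17:-→d18:-→d19:-→d20:H0→d21:-→d22:-→d23:-→d24:-→d25:-→d26:-→d27:-→d28:H2 -> H2
  lookup 164.242.80.5: bits 10100100111100100101 walk d0:-→d1:-→d2:-→d3:-→d4:-→d5:-→d6:-→d7:-→d8:-→d9:-→d10:-→d11:-→d12:-→d13:-→d14:-→d15:-→d16:-→d17:-→d18:-→d19:-→d20:H0 -> H0
  lookup 96.0.0.43: bits 0110000 walk d0:-→d1:-→d2:-→d3:-→d4:-→d5:H1→d6:-→d7:H1 -> H1
  add 164.242.94.16/28 -> H1 at depth 28
  lookup 252.160.160.48: bits 11111100101000001010000000110 walk d0:-→d1:-→d2:-→d3:-→d4:-→d5:-→d6:-→d7:-→d8:-→d9:-→d10:-→d11:-→d12:-→d13:-→d14:-→d15:-→d16:-→d17:-→d18:-→d19:-→d20:-→d21:H0→d22:-→d23:-→d24:-→d25:-→d26:-→d27:-→d28:-→d29:H2 -> H2
  lookup 252.160.160.51: bits 11111100101000001010000000110 walk d0:-→d1:-→d2:-→d3:-→d4:-→d5:-→d6:-→d7:-→d8:-→d9:-→d10:-→d11:-→d12:-→d13:-→d14:-→d15:-→d16:-→d17:-→d18:-→d19:-→d20:-→d21:H0→d22:-→d23:-→d24:-→d25:-→d26:-→d27:-→d28:-→d29:H2 -> H2
  lookup 164.242.80.0: bits 10100100111100100101 walk d0:-→d1:-→d2:-→d3:-→d4:-→d5:-→d6:-→d7:-→d8:-→d9:-→d10:-→d11:-→d12:-→d13:-→d14:-→d15:-→d16:-→d17:-→d18:-→d19:-→d20:H0 -> H0
  add 164.242.80.0/20 -> H1 at depth 20

== LOOKUPS ==
["no-route","H0","H2","H0","H1","H2","H2","H0"]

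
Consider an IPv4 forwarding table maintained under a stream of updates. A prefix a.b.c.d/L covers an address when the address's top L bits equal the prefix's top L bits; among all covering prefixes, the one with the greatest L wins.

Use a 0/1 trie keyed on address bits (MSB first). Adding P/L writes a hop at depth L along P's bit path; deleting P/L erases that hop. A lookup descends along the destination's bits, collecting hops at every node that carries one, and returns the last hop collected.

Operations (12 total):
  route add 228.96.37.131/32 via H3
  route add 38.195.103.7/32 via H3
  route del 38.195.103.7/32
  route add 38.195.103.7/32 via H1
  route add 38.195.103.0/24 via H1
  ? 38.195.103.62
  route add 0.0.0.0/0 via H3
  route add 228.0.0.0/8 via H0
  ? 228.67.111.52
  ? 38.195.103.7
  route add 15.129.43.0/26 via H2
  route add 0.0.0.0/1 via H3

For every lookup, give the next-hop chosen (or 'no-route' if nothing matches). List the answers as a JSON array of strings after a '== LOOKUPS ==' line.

Process each operation:
  add 228.96.37.131/32 -> H3 at depth 32
  add 38.195.103.7/32 -> H3 at depth 32
  del 38.195.103.7/32 (clear depth 32)
  add 38.195.103.7/32 -> H1 at depth 32
  add 38.195.103.0/24 -> H1 at depth 24
  ? 38.195.103.62  path d0:-→d1:-→d2:-→d3:-→d4:-→d5:-→d6:-→d7:-→d8:-→d9:-→d10:-→d11:-→d12:-→d13:-→d14:-→d15:-→d16:-→d17:-→d18:-→d19:-→d20:-→d21:-→d22:-→d23:-→d24:H1→d25:-→d26:-  best=H1
  add 0.0.0.0/0 -> H3 at depth 0
  add 228.0.0.0/8 -> H0 at depth 8
  ? 228.67.111.52  path d0:H3→d1:-→d2:-→d3:-→d4:-→d5:-→d6:-→d7:-→d8:H0→d9:-→d10:-  best=H0
  ? 38.195.103.7  path d0:H3→d1:-→d2:-→d3:-→d4:-→d5:-→d6:-→d7:-→d8:-→d9:-→d10:-→d11:-→d12:-→d13:-→d14:-→d15:-→d16:-→d17:-→d18:-→d19:-→d20:-→d21:-→d22:-→d23:-→d24:H1→d25:-→d26:-→d27:-→d28:-→d29:-→d30:-→d31:-→d32:H1  best=H1
  add 15.129.43.0/26 -> H2 at depth 26
  add 0.0.0.0/1 -> H3 at depth 1

== LOOKUPS ==
["H1","H0","H1"]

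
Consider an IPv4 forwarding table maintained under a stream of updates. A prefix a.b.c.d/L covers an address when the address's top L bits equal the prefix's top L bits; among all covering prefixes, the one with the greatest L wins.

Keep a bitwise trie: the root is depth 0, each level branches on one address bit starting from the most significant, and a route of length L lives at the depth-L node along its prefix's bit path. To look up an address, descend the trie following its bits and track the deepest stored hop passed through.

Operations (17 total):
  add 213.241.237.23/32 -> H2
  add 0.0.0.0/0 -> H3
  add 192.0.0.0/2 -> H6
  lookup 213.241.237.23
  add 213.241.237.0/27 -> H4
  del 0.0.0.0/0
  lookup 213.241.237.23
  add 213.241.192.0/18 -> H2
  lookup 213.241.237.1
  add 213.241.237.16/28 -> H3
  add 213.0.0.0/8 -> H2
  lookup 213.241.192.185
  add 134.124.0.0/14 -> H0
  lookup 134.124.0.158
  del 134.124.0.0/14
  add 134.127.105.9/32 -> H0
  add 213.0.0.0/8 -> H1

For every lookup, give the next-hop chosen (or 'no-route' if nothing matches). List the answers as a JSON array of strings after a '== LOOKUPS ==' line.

Apply in order:
  add 213.241.237.23/32 -> H2 at depth 32
  add 0.0.0.0/0 -> H3 at depth 0
  add 192.0.0.0/2 -> H6 at depth 2
  lookup 213.241.237.23: bits 11010101111100011110110100010111 walk d0:H3→d1:-→d2:H6→d3:-→d4:-→d5:-→d6:-→d7:-→d8:-→d9:-→d10:-→d11:-→d12:-→d13:-→d14:-→d15:-→d16:-→d17:-→d18:-→d19:-→d20:-→d21:-→d22:-→d23:-→d24:-→d25:-→d26:-→d27:-→d28:-→d29:-→d30:-→d31:-→d32:H2 -> H2
  add 213.241.237.0/27 -> H4 at depth 27
  del 0.0.0.0/0 (clear depth 0)
  lookup 213.241.237.23: bits 11010101111100011110110100010111 walk d0:-→d1:-→d2:H6→d3:-→d4:-→d5:-→d6:-→d7:-→d8:-→d9:-→d10:-→d11:-→d12:-→d13:-→d14:-→d15:-→d16:-→d17:-→d18:-→d19:-→d20:-→d21:-→d22:-→d23:-→d24:-→d25:-→d26:-→d27:H4→d28:-→d29:-→d30:-→d31:-→d32:H2 -> H2
  add 213.241.192.0/18 -> H2 at depth 18
  lookup 213.241.237.1: bits 110101011111000111101101000 walk d0:-→d1:-→d2:H6→d3:-→d4:-→d5:-→d6:-→d7:-→d8:-→d9:-→d10:-→d11:-→d12:-→d13:-→d14:-→d15:-→d16:-→d17:-→d18:H2→d19:-→d20:-→d21:-→d22:-→d23:-→d24:-→d25:-→d26:-→d27:H4 -> H4
  add 213.241.237.16/28 -> H3 at depth 28
  add 213.0.0.0/8 -> H2 at depth 8
  lookup 213.241.192.185: bits 110101011111000111 walk d0:-→d1:-→d2:H6→d3:-→d4:-→d5:-→d6:-→d7:-→d8:H2→d9:-→d10:-→d11:-→d12:-→d13:-→d14:-→d15:-→d16:-→d17:-→d18:H2 -> H2
  add 134.124.0.0/14 -> H0 at depth 14
  lookup 134.124.0.158: bits 10000110011111 walk d0:-→d1:-→d2:-→d3:-→d4:-→d5:-→d6:-→d7:-→d8:-→d9:-→d10:-→d11:-→d12:-→d13:-→d14:H0 -> H0
  del 134.124.0.0/14 (clear depth 14)
  add 134.127.105.9/32 -> H0 at depth 32
  add 213.0.0.0/8 -> H1 at depth 8

== LOOKUPS ==
["H2","H2","H4","H2","H0"]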